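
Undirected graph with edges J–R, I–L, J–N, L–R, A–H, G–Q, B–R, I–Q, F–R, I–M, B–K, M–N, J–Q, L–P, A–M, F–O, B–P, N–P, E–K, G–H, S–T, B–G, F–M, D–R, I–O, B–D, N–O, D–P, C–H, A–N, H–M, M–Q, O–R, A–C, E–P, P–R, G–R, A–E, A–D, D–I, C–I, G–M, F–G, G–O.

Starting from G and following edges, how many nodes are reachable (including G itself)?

18

BFS from G visits: G, B, F, H, M, O, Q, R, D, K, P, A, C, I, N, J, L, E
Reachable nodes: 18 of 20 total.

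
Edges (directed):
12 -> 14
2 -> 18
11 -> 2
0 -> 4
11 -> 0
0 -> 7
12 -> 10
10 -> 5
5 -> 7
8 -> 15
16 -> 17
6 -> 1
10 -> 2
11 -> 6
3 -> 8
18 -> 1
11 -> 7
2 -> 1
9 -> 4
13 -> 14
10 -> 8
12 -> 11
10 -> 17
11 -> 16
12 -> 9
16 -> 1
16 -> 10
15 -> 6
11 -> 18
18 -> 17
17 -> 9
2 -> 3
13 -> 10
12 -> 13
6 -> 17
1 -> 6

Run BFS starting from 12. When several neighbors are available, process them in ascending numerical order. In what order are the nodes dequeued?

12, 9, 10, 11, 13, 14, 4, 2, 5, 8, 17, 0, 6, 7, 16, 18, 1, 3, 15

Visit 12; enqueue 9, 10, 11, 13, 14 → queue [9, 10, 11, 13, 14]
Visit 9; enqueue 4 → queue [10, 11, 13, 14, 4]
Visit 10; enqueue 2, 5, 8, 17 → queue [11, 13, 14, 4, 2, 5, 8, 17]
Visit 11; enqueue 0, 6, 7, 16, 18 → queue [13, 14, 4, 2, 5, 8, 17, 0, 6, 7, 16, 18]
Visit 13 → queue [14, 4, 2, 5, 8, 17, 0, 6, 7, 16, 18]
Visit 14 → queue [4, 2, 5, 8, 17, 0, 6, 7, 16, 18]
Visit 4 → queue [2, 5, 8, 17, 0, 6, 7, 16, 18]
Visit 2; enqueue 1, 3 → queue [5, 8, 17, 0, 6, 7, 16, 18, 1, 3]
Visit 5 → queue [8, 17, 0, 6, 7, 16, 18, 1, 3]
Visit 8; enqueue 15 → queue [17, 0, 6, 7, 16, 18, 1, 3, 15]
Visit 17 → queue [0, 6, 7, 16, 18, 1, 3, 15]
Visit 0 → queue [6, 7, 16, 18, 1, 3, 15]
Visit 6 → queue [7, 16, 18, 1, 3, 15]
Visit 7 → queue [16, 18, 1, 3, 15]
Visit 16 → queue [18, 1, 3, 15]
Visit 18 → queue [1, 3, 15]
Visit 1 → queue [3, 15]
Visit 3 → queue [15]
Visit 15 → queue []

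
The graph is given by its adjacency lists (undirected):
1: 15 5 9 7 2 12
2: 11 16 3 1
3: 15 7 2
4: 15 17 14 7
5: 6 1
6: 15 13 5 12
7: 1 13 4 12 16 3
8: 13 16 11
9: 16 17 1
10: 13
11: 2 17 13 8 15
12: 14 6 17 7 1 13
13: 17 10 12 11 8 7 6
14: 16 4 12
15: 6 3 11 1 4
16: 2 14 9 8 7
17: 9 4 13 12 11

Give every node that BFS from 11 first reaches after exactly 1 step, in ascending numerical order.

Level 0: 11
Level 1: 2, 8, 13, 15, 17
Level 2: 1, 3, 4, 6, 7, 9, 10, 12, 16
Level 3: 5, 14

2, 8, 13, 15, 17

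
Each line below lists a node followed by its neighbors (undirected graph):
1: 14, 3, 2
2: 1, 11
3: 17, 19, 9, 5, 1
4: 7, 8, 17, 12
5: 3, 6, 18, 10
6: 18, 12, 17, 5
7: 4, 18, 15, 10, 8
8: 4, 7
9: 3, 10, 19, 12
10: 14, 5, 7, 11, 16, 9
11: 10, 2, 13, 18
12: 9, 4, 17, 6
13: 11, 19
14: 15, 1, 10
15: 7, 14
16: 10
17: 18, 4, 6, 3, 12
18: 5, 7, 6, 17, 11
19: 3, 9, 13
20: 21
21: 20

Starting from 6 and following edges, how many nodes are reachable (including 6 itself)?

BFS from 6 visits: 6, 18, 12, 17, 5, 7, 11, 9, 4, 3, 10, 15, 8, 2, 13, 19, 1, 14, 16
Reachable nodes: 19 of 21 total.

19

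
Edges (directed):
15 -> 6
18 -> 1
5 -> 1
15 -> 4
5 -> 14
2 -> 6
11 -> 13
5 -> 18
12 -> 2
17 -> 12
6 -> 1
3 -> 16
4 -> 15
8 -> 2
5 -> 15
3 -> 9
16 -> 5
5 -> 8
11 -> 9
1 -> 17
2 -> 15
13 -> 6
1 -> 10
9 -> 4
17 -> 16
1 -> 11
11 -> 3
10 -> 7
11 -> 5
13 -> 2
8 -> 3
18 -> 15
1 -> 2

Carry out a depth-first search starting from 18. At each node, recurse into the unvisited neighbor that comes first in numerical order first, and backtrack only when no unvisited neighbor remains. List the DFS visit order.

18 -> 1 -> 2 -> 6 -> 15 -> 4 -> 10 -> 7 -> 11 -> 3 -> 9 -> 16 -> 5 -> 8 -> 14 -> 13 -> 17 -> 12

Visit 18
18 → 1
1 → 2
2 → 6
2 → 15
15 → 4
1 → 10
10 → 7
1 → 11
11 → 3
3 → 9
3 → 16
16 → 5
5 → 8
5 → 14
11 → 13
1 → 17
17 → 12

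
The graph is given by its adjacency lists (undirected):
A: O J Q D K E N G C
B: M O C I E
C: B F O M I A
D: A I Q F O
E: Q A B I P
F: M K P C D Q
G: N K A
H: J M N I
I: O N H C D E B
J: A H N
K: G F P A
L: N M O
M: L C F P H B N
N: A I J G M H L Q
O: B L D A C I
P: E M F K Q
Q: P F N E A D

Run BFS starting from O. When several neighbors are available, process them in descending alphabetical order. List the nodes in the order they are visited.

O -> L -> I -> D -> C -> B -> A -> N -> M -> H -> E -> Q -> F -> K -> J -> G -> P

Visit O; enqueue L, I, D, C, B, A → queue [L, I, D, C, B, A]
Visit L; enqueue N, M → queue [I, D, C, B, A, N, M]
Visit I; enqueue H, E → queue [D, C, B, A, N, M, H, E]
Visit D; enqueue Q, F → queue [C, B, A, N, M, H, E, Q, F]
Visit C → queue [B, A, N, M, H, E, Q, F]
Visit B → queue [A, N, M, H, E, Q, F]
Visit A; enqueue K, J, G → queue [N, M, H, E, Q, F, K, J, G]
Visit N → queue [M, H, E, Q, F, K, J, G]
Visit M; enqueue P → queue [H, E, Q, F, K, J, G, P]
Visit H → queue [E, Q, F, K, J, G, P]
Visit E → queue [Q, F, K, J, G, P]
Visit Q → queue [F, K, J, G, P]
Visit F → queue [K, J, G, P]
Visit K → queue [J, G, P]
Visit J → queue [G, P]
Visit G → queue [P]
Visit P → queue []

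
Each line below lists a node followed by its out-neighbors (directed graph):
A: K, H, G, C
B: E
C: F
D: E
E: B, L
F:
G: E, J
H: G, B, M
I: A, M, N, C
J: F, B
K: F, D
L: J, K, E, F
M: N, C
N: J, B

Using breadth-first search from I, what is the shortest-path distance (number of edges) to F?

Level 0: I
Level 1: A, C, M, N
Level 2: B, F, G, H, J, K
Level 3: D, E
Level 4: L
F first appears at level 2.

2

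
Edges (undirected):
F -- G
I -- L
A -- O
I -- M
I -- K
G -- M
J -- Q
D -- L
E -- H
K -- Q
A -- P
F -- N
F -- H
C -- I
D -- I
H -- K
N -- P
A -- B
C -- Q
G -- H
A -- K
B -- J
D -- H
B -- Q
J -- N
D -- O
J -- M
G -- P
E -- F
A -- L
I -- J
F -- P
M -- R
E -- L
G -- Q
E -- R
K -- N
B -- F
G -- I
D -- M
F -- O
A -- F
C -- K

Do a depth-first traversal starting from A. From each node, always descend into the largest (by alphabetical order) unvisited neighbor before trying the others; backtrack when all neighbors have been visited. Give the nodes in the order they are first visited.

Visit A
A → P
P → N
N → K
K → Q
Q → J
J → M
M → R
R → E
E → L
L → I
I → G
G → H
H → F
F → O
O → D
F → B
I → C

A P N K Q J M R E L I G H F O D B C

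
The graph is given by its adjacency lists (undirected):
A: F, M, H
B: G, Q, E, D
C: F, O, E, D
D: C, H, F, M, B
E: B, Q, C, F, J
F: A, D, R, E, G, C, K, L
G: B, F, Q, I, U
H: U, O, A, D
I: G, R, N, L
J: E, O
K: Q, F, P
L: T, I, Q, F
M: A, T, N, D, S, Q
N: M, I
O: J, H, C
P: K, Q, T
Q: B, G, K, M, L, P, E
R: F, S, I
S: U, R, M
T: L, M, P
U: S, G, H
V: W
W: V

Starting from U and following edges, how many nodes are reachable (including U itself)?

21

BFS from U visits: U, S, G, H, R, M, B, F, Q, I, O, A, D, T, N, E, C, K, L, P, J
Reachable nodes: 21 of 23 total.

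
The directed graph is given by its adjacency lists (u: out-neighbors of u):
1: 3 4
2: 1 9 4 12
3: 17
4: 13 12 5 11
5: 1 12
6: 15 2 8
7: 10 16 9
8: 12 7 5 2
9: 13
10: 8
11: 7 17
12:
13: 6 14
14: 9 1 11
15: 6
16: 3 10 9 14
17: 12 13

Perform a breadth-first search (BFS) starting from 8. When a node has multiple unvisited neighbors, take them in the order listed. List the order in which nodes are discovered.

Visit 8; enqueue 12, 7, 5, 2 → queue [12, 7, 5, 2]
Visit 12 → queue [7, 5, 2]
Visit 7; enqueue 10, 16, 9 → queue [5, 2, 10, 16, 9]
Visit 5; enqueue 1 → queue [2, 10, 16, 9, 1]
Visit 2; enqueue 4 → queue [10, 16, 9, 1, 4]
Visit 10 → queue [16, 9, 1, 4]
Visit 16; enqueue 3, 14 → queue [9, 1, 4, 3, 14]
Visit 9; enqueue 13 → queue [1, 4, 3, 14, 13]
Visit 1 → queue [4, 3, 14, 13]
Visit 4; enqueue 11 → queue [3, 14, 13, 11]
Visit 3; enqueue 17 → queue [14, 13, 11, 17]
Visit 14 → queue [13, 11, 17]
Visit 13; enqueue 6 → queue [11, 17, 6]
Visit 11 → queue [17, 6]
Visit 17 → queue [6]
Visit 6; enqueue 15 → queue [15]
Visit 15 → queue []

8, 12, 7, 5, 2, 10, 16, 9, 1, 4, 3, 14, 13, 11, 17, 6, 15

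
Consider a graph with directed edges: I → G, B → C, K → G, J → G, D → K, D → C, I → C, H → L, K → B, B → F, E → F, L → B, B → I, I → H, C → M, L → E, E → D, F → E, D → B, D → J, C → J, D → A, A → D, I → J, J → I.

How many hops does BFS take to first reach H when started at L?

Level 0: L
Level 1: B, E
Level 2: C, D, F, I
Level 3: A, G, H, J, K, M
H first appears at level 3.

3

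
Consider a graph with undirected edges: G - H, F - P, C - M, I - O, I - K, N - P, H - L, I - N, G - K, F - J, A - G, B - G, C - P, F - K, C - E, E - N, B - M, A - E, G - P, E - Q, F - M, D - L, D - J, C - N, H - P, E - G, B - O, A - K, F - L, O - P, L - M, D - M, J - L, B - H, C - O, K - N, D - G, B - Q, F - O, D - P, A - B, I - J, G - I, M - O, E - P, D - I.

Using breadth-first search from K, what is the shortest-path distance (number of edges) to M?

2

Level 0: K
Level 1: A, F, G, I, N
Level 2: B, C, D, E, H, J, L, M, O, P
Level 3: Q
M first appears at level 2.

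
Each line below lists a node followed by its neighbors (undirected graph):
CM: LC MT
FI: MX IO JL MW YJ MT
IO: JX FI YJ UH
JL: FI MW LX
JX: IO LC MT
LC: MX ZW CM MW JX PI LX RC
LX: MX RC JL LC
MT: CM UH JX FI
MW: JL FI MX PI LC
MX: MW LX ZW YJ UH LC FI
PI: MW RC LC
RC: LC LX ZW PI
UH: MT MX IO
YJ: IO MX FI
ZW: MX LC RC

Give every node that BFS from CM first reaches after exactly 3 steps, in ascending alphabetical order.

IO, JL, YJ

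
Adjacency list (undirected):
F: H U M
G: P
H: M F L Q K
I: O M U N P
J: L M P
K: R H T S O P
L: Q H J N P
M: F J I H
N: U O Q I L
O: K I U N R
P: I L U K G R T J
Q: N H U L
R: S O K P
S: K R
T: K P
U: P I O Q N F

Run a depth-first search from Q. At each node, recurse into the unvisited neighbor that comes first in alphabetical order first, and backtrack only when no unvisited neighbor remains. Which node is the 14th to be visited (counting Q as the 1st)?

S

Visit Q
Q → H
H → F
F → M
M → I
I → N
N → L
L → J
J → P
P → G
P → K
K → O
O → R
R → S
O → U
K → T

Visit order: Q, H, F, M, I, N, L, J, P, G, K, O, R, S, U, T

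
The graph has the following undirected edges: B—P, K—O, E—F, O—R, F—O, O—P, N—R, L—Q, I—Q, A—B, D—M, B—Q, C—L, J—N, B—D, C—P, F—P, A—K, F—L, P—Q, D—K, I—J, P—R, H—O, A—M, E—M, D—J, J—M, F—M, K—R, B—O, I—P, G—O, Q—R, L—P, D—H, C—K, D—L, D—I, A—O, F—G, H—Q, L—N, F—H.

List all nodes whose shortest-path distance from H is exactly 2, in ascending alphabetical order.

Level 0: H
Level 1: D, F, O, Q
Level 2: A, B, E, G, I, J, K, L, M, P, R
Level 3: C, N

A, B, E, G, I, J, K, L, M, P, R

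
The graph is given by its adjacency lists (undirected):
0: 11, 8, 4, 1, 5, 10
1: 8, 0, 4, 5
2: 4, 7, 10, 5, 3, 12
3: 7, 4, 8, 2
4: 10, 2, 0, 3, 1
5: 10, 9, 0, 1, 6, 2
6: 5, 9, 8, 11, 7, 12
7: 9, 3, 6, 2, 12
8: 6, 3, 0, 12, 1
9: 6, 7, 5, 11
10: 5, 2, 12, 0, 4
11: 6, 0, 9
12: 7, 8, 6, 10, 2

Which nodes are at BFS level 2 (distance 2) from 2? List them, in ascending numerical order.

Level 0: 2
Level 1: 3, 4, 5, 7, 10, 12
Level 2: 0, 1, 6, 8, 9
Level 3: 11

0, 1, 6, 8, 9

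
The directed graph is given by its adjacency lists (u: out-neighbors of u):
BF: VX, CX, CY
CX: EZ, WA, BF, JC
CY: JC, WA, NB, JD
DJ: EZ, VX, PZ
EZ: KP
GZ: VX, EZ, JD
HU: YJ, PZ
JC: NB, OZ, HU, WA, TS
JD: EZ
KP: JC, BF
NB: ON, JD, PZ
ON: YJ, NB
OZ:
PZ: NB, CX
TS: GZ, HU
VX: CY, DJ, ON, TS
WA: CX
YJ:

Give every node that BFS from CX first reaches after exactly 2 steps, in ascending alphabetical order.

CY, HU, KP, NB, OZ, TS, VX

Level 0: CX
Level 1: BF, EZ, JC, WA
Level 2: CY, HU, KP, NB, OZ, TS, VX
Level 3: DJ, GZ, JD, ON, PZ, YJ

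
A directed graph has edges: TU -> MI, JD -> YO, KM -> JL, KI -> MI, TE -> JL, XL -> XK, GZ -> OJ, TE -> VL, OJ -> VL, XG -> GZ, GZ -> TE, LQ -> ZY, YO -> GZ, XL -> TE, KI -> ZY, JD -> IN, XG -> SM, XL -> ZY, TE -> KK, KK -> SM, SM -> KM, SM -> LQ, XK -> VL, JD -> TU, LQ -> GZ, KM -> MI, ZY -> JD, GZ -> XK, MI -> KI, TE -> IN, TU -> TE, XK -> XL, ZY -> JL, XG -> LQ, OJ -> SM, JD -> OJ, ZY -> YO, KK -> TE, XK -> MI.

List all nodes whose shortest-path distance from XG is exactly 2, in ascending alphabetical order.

KM, OJ, TE, XK, ZY

Level 0: XG
Level 1: GZ, LQ, SM
Level 2: KM, OJ, TE, XK, ZY
Level 3: IN, JD, JL, KK, MI, VL, XL, YO
Level 4: KI, TU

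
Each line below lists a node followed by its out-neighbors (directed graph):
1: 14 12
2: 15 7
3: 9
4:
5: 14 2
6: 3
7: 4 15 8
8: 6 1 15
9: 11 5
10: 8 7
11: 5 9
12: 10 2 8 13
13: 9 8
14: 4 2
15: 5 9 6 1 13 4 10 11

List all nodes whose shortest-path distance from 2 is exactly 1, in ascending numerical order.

7, 15

Level 0: 2
Level 1: 7, 15
Level 2: 1, 4, 5, 6, 8, 9, 10, 11, 13
Level 3: 3, 12, 14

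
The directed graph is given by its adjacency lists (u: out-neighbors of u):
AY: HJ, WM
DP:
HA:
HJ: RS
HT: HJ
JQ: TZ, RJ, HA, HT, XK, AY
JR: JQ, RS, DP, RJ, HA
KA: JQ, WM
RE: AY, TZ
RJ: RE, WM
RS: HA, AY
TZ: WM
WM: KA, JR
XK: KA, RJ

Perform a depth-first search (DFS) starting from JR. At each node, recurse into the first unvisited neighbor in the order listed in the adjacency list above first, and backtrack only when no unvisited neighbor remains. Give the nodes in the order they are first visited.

Visit JR
JR → JQ
JQ → TZ
TZ → WM
WM → KA
JQ → RJ
RJ → RE
RE → AY
AY → HJ
HJ → RS
RS → HA
JQ → HT
JQ → XK
JR → DP

JR → JQ → TZ → WM → KA → RJ → RE → AY → HJ → RS → HA → HT → XK → DP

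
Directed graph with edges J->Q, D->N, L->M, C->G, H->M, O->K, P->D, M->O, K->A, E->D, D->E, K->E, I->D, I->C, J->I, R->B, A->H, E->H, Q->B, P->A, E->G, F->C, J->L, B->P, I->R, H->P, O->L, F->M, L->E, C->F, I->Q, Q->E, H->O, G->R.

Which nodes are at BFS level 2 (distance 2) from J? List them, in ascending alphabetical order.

B, C, D, E, M, R

Level 0: J
Level 1: I, L, Q
Level 2: B, C, D, E, M, R
Level 3: F, G, H, N, O, P
Level 4: A, K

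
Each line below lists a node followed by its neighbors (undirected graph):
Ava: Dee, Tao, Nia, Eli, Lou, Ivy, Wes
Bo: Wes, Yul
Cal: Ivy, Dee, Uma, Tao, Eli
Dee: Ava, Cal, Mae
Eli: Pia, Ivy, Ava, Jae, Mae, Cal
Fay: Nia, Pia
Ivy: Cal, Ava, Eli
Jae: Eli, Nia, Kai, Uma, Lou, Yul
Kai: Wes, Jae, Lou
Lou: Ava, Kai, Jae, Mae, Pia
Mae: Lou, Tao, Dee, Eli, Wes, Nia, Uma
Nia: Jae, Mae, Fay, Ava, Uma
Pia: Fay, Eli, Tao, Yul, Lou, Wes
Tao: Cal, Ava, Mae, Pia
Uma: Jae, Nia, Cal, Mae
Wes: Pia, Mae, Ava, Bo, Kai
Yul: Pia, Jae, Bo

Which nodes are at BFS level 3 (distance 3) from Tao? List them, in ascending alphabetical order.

Level 0: Tao
Level 1: Ava, Cal, Mae, Pia
Level 2: Dee, Eli, Fay, Ivy, Lou, Nia, Uma, Wes, Yul
Level 3: Bo, Jae, Kai

Bo, Jae, Kai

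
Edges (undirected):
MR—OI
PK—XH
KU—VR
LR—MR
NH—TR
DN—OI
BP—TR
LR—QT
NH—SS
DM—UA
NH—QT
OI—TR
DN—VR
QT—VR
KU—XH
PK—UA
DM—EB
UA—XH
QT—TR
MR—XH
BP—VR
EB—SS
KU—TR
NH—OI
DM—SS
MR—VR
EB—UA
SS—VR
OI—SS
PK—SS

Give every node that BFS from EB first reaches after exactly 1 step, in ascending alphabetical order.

DM, SS, UA

Level 0: EB
Level 1: DM, SS, UA
Level 2: NH, OI, PK, VR, XH
Level 3: BP, DN, KU, MR, QT, TR
Level 4: LR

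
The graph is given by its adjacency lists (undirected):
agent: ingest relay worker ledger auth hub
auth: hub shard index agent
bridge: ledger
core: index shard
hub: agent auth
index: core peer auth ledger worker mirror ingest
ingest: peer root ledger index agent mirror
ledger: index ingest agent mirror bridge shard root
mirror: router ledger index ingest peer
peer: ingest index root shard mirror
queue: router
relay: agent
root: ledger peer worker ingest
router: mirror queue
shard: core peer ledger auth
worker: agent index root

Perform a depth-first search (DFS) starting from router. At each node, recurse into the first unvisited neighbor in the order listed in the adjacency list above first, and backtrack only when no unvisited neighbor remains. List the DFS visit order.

router mirror ledger index core shard peer ingest root worker agent relay auth hub bridge queue

Visit router
router → mirror
mirror → ledger
ledger → index
index → core
core → shard
shard → peer
peer → ingest
ingest → root
root → worker
worker → agent
agent → relay
agent → auth
auth → hub
ledger → bridge
router → queue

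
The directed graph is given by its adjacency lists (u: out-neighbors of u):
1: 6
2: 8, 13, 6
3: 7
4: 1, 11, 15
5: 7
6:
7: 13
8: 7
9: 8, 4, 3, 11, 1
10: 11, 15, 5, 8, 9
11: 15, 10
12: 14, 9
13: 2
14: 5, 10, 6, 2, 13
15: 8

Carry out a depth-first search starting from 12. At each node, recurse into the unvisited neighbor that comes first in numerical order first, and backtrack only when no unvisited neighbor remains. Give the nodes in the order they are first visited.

12, 9, 1, 6, 3, 7, 13, 2, 8, 4, 11, 10, 5, 15, 14

Visit 12
12 → 9
9 → 1
1 → 6
9 → 3
3 → 7
7 → 13
13 → 2
2 → 8
9 → 4
4 → 11
11 → 10
10 → 5
10 → 15
12 → 14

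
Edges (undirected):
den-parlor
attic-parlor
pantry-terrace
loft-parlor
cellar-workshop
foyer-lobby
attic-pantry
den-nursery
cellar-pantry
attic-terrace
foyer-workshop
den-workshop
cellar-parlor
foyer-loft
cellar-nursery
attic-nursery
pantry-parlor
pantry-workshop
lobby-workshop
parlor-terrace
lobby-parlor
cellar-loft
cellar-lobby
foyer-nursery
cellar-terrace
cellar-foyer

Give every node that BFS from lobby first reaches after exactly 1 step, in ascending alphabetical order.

cellar, foyer, parlor, workshop

Level 0: lobby
Level 1: cellar, foyer, parlor, workshop
Level 2: attic, den, loft, nursery, pantry, terrace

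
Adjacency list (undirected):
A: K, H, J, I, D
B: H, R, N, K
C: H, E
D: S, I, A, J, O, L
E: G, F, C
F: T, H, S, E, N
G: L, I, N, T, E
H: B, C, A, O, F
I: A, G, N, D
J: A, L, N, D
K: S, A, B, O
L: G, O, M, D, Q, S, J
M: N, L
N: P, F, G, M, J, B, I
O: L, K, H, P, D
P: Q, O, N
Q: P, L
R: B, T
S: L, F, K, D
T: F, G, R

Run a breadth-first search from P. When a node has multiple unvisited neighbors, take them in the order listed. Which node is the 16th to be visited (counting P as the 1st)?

A

Visit P; enqueue Q, O, N → queue [Q, O, N]
Visit Q; enqueue L → queue [O, N, L]
Visit O; enqueue K, H, D → queue [N, L, K, H, D]
Visit N; enqueue F, G, M, J, B, I → queue [L, K, H, D, F, G, M, J, B, I]
Visit L; enqueue S → queue [K, H, D, F, G, M, J, B, I, S]
Visit K; enqueue A → queue [H, D, F, G, M, J, B, I, S, A]
Visit H; enqueue C → queue [D, F, G, M, J, B, I, S, A, C]
Visit D → queue [F, G, M, J, B, I, S, A, C]
Visit F; enqueue T, E → queue [G, M, J, B, I, S, A, C, T, E]
Visit G → queue [M, J, B, I, S, A, C, T, E]
Visit M → queue [J, B, I, S, A, C, T, E]
Visit J → queue [B, I, S, A, C, T, E]
Visit B; enqueue R → queue [I, S, A, C, T, E, R]
Visit I → queue [S, A, C, T, E, R]
Visit S → queue [A, C, T, E, R]
Visit A → queue [C, T, E, R]
Visit C → queue [T, E, R]
Visit T → queue [E, R]
Visit E → queue [R]
Visit R → queue []

Visit order: P, Q, O, N, L, K, H, D, F, G, M, J, B, I, S, A, C, T, E, R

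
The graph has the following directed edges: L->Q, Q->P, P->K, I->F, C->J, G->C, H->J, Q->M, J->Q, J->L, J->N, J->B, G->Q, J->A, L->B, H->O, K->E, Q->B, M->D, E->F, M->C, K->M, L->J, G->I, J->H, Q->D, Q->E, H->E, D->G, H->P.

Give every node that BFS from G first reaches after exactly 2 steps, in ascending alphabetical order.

B, D, E, F, J, M, P

Level 0: G
Level 1: C, I, Q
Level 2: B, D, E, F, J, M, P
Level 3: A, H, K, L, N
Level 4: O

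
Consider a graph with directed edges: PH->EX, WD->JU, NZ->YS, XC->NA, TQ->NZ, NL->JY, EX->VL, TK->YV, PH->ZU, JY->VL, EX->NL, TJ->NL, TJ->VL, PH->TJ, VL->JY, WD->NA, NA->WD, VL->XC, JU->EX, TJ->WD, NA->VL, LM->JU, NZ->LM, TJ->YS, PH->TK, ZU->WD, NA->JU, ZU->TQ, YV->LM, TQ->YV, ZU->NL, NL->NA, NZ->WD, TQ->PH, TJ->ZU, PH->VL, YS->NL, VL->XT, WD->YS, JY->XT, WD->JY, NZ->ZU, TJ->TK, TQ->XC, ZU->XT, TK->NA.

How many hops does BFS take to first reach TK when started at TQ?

Level 0: TQ
Level 1: NZ, PH, XC, YV
Level 2: EX, LM, NA, TJ, TK, VL, WD, YS, ZU
Level 3: JU, JY, NL, XT
TK first appears at level 2.

2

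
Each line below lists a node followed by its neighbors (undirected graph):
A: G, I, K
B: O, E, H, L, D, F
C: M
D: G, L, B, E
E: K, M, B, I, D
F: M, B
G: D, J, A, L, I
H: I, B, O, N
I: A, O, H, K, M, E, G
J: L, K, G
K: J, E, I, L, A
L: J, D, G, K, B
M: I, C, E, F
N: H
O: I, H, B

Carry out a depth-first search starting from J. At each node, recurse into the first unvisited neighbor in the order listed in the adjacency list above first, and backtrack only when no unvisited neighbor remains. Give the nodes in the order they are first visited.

Visit J
J → L
L → D
D → G
G → A
A → I
I → O
O → H
H → B
B → E
E → K
E → M
M → C
M → F
H → N

J → L → D → G → A → I → O → H → B → E → K → M → C → F → N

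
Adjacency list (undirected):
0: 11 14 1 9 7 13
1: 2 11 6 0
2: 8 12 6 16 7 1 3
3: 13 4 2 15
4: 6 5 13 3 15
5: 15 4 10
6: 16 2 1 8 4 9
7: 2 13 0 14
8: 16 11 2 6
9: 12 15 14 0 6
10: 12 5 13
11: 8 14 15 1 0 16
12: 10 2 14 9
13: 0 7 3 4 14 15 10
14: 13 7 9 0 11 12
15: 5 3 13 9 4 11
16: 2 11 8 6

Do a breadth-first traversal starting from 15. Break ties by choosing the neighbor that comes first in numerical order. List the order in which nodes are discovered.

Visit 15; enqueue 3, 4, 5, 9, 11, 13 → queue [3, 4, 5, 9, 11, 13]
Visit 3; enqueue 2 → queue [4, 5, 9, 11, 13, 2]
Visit 4; enqueue 6 → queue [5, 9, 11, 13, 2, 6]
Visit 5; enqueue 10 → queue [9, 11, 13, 2, 6, 10]
Visit 9; enqueue 0, 12, 14 → queue [11, 13, 2, 6, 10, 0, 12, 14]
Visit 11; enqueue 1, 8, 16 → queue [13, 2, 6, 10, 0, 12, 14, 1, 8, 16]
Visit 13; enqueue 7 → queue [2, 6, 10, 0, 12, 14, 1, 8, 16, 7]
Visit 2 → queue [6, 10, 0, 12, 14, 1, 8, 16, 7]
Visit 6 → queue [10, 0, 12, 14, 1, 8, 16, 7]
Visit 10 → queue [0, 12, 14, 1, 8, 16, 7]
Visit 0 → queue [12, 14, 1, 8, 16, 7]
Visit 12 → queue [14, 1, 8, 16, 7]
Visit 14 → queue [1, 8, 16, 7]
Visit 1 → queue [8, 16, 7]
Visit 8 → queue [16, 7]
Visit 16 → queue [7]
Visit 7 → queue []

15, 3, 4, 5, 9, 11, 13, 2, 6, 10, 0, 12, 14, 1, 8, 16, 7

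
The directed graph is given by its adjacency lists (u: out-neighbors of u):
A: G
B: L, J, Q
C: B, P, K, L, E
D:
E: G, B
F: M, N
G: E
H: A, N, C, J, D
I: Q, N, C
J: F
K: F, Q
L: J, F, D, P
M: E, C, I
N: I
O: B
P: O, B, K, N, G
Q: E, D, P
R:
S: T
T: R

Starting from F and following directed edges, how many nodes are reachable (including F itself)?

BFS from F visits: F, M, N, C, E, I, B, K, L, P, G, Q, J, D, O
Reachable nodes: 15 of 20 total.

15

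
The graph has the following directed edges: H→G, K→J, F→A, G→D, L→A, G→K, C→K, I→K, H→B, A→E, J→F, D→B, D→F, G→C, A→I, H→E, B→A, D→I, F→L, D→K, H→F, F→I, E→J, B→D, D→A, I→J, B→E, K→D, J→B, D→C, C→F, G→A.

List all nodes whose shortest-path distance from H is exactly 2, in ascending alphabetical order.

A, C, D, I, J, K, L

Level 0: H
Level 1: B, E, F, G
Level 2: A, C, D, I, J, K, L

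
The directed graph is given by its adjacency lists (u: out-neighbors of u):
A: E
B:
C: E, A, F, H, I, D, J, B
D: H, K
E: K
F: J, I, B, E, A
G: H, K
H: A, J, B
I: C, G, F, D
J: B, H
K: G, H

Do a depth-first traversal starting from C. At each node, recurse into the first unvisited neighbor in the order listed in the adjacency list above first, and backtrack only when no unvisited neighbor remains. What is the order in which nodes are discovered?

C -> E -> K -> G -> H -> A -> J -> B -> F -> I -> D

Visit C
C → E
E → K
K → G
G → H
H → A
H → J
J → B
C → F
F → I
I → D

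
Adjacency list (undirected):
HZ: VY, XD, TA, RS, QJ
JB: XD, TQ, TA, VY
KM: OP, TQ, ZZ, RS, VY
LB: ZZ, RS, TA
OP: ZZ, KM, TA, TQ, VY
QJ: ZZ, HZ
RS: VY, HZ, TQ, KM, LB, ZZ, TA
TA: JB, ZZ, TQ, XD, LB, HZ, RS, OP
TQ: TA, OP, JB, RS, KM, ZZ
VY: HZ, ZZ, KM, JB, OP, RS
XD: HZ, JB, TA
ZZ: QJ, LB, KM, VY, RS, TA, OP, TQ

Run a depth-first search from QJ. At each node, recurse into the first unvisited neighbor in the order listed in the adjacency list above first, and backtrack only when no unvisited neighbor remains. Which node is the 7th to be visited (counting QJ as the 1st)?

XD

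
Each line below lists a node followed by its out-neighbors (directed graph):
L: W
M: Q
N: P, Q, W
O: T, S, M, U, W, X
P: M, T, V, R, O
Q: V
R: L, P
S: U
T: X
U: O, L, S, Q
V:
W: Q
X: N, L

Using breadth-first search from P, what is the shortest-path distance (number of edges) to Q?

2

Level 0: P
Level 1: M, O, R, T, V
Level 2: L, Q, S, U, W, X
Level 3: N
Q first appears at level 2.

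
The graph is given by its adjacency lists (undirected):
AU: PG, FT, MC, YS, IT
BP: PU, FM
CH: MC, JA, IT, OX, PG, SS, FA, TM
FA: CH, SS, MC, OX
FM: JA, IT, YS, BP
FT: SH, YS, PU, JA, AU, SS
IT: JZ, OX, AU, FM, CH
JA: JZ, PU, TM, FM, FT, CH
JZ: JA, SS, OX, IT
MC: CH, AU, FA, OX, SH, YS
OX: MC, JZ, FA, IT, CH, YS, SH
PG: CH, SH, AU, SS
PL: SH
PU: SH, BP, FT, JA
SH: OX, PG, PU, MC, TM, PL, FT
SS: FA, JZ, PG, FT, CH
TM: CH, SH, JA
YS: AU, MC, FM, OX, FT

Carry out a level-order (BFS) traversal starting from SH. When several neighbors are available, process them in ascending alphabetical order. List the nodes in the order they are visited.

Visit SH; enqueue FT, MC, OX, PG, PL, PU, TM → queue [FT, MC, OX, PG, PL, PU, TM]
Visit FT; enqueue AU, JA, SS, YS → queue [MC, OX, PG, PL, PU, TM, AU, JA, SS, YS]
Visit MC; enqueue CH, FA → queue [OX, PG, PL, PU, TM, AU, JA, SS, YS, CH, FA]
Visit OX; enqueue IT, JZ → queue [PG, PL, PU, TM, AU, JA, SS, YS, CH, FA, IT, JZ]
Visit PG → queue [PL, PU, TM, AU, JA, SS, YS, CH, FA, IT, JZ]
Visit PL → queue [PU, TM, AU, JA, SS, YS, CH, FA, IT, JZ]
Visit PU; enqueue BP → queue [TM, AU, JA, SS, YS, CH, FA, IT, JZ, BP]
Visit TM → queue [AU, JA, SS, YS, CH, FA, IT, JZ, BP]
Visit AU → queue [JA, SS, YS, CH, FA, IT, JZ, BP]
Visit JA; enqueue FM → queue [SS, YS, CH, FA, IT, JZ, BP, FM]
Visit SS → queue [YS, CH, FA, IT, JZ, BP, FM]
Visit YS → queue [CH, FA, IT, JZ, BP, FM]
Visit CH → queue [FA, IT, JZ, BP, FM]
Visit FA → queue [IT, JZ, BP, FM]
Visit IT → queue [JZ, BP, FM]
Visit JZ → queue [BP, FM]
Visit BP → queue [FM]
Visit FM → queue []

SH → FT → MC → OX → PG → PL → PU → TM → AU → JA → SS → YS → CH → FA → IT → JZ → BP → FM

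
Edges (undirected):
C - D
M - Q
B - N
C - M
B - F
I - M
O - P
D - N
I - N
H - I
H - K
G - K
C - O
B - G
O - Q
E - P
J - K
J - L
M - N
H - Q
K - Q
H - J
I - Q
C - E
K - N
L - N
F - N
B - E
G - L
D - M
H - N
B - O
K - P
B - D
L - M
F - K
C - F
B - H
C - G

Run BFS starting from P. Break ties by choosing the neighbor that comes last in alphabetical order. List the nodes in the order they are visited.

P, O, K, E, Q, C, B, N, J, H, G, F, M, I, D, L

Visit P; enqueue O, K, E → queue [O, K, E]
Visit O; enqueue Q, C, B → queue [K, E, Q, C, B]
Visit K; enqueue N, J, H, G, F → queue [E, Q, C, B, N, J, H, G, F]
Visit E → queue [Q, C, B, N, J, H, G, F]
Visit Q; enqueue M, I → queue [C, B, N, J, H, G, F, M, I]
Visit C; enqueue D → queue [B, N, J, H, G, F, M, I, D]
Visit B → queue [N, J, H, G, F, M, I, D]
Visit N; enqueue L → queue [J, H, G, F, M, I, D, L]
Visit J → queue [H, G, F, M, I, D, L]
Visit H → queue [G, F, M, I, D, L]
Visit G → queue [F, M, I, D, L]
Visit F → queue [M, I, D, L]
Visit M → queue [I, D, L]
Visit I → queue [D, L]
Visit D → queue [L]
Visit L → queue []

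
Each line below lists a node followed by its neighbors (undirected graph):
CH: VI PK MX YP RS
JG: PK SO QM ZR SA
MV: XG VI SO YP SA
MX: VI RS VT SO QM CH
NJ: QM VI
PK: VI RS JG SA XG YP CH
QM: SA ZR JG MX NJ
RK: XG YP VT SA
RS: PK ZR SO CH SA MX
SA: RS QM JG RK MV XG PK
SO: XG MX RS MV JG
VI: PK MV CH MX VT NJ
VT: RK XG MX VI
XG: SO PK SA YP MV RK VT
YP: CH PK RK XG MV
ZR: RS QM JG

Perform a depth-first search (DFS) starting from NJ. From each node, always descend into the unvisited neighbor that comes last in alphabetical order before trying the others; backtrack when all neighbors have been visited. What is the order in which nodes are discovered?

NJ → VI → VT → XG → YP → RK → SA → RS → ZR → QM → MX → SO → MV → JG → PK → CH

Visit NJ
NJ → VI
VI → VT
VT → XG
XG → YP
YP → RK
RK → SA
SA → RS
RS → ZR
ZR → QM
QM → MX
MX → SO
SO → MV
SO → JG
JG → PK
PK → CH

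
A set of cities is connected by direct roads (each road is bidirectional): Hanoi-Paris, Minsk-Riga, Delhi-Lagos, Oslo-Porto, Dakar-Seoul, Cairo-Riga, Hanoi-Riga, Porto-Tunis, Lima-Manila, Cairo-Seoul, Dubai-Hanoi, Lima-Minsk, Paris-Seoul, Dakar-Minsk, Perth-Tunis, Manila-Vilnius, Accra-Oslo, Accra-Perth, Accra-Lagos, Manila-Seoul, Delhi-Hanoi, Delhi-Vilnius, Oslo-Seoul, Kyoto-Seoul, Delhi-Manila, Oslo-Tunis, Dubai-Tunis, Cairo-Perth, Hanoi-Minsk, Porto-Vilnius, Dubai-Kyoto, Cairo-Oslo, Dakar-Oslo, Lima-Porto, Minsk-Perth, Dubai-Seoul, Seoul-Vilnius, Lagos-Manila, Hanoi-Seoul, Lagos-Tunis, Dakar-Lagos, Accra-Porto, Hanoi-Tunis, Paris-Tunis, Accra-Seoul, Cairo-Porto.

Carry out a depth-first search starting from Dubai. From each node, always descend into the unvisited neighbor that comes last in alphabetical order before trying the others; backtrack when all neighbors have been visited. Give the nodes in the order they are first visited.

Dubai → Tunis → Porto → Vilnius → Seoul → Paris → Hanoi → Riga → Minsk → Perth → Cairo → Oslo → Dakar → Lagos → Manila → Lima → Delhi → Accra → Kyoto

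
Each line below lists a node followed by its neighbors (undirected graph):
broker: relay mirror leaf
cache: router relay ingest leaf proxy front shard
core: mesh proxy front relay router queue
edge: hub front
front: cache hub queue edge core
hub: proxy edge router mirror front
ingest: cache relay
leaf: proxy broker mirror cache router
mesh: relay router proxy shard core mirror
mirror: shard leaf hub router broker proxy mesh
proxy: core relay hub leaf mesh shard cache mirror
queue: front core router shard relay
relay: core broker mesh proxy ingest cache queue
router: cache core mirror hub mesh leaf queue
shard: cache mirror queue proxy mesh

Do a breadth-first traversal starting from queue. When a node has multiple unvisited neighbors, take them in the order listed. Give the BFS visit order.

queue, front, core, router, shard, relay, cache, hub, edge, mesh, proxy, mirror, leaf, broker, ingest

Visit queue; enqueue front, core, router, shard, relay → queue [front, core, router, shard, relay]
Visit front; enqueue cache, hub, edge → queue [core, router, shard, relay, cache, hub, edge]
Visit core; enqueue mesh, proxy → queue [router, shard, relay, cache, hub, edge, mesh, proxy]
Visit router; enqueue mirror, leaf → queue [shard, relay, cache, hub, edge, mesh, proxy, mirror, leaf]
Visit shard → queue [relay, cache, hub, edge, mesh, proxy, mirror, leaf]
Visit relay; enqueue broker, ingest → queue [cache, hub, edge, mesh, proxy, mirror, leaf, broker, ingest]
Visit cache → queue [hub, edge, mesh, proxy, mirror, leaf, broker, ingest]
Visit hub → queue [edge, mesh, proxy, mirror, leaf, broker, ingest]
Visit edge → queue [mesh, proxy, mirror, leaf, broker, ingest]
Visit mesh → queue [proxy, mirror, leaf, broker, ingest]
Visit proxy → queue [mirror, leaf, broker, ingest]
Visit mirror → queue [leaf, broker, ingest]
Visit leaf → queue [broker, ingest]
Visit broker → queue [ingest]
Visit ingest → queue []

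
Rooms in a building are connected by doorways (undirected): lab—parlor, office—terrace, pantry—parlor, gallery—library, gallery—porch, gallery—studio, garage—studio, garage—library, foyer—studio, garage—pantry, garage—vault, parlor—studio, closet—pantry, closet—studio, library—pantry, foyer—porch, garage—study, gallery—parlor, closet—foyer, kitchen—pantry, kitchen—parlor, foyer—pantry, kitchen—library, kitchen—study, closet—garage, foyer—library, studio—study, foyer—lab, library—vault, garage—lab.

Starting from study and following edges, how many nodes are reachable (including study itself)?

13

BFS from study visits: study, studio, kitchen, garage, parlor, gallery, foyer, closet, pantry, library, vault, lab, porch
Reachable nodes: 13 of 15 total.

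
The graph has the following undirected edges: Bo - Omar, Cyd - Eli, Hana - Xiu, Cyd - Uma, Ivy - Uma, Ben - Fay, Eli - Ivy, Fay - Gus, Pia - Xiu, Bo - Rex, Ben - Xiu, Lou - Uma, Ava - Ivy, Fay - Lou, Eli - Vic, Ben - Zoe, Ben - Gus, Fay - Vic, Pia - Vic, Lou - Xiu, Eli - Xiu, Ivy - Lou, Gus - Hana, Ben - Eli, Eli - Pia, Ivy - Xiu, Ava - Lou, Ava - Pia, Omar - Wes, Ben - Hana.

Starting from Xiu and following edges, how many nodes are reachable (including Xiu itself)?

14

BFS from Xiu visits: Xiu, Pia, Lou, Ivy, Hana, Eli, Ben, Vic, Ava, Uma, Fay, Gus, Cyd, Zoe
Reachable nodes: 14 of 18 total.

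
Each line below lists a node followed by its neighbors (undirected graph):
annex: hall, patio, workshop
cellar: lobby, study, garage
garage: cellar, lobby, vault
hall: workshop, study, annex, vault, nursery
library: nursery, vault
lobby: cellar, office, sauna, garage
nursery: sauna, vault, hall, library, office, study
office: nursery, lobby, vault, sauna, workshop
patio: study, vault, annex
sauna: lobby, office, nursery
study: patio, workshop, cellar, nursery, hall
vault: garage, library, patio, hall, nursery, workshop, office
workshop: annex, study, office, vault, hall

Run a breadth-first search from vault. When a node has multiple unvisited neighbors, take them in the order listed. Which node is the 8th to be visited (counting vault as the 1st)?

office

Visit vault; enqueue garage, library, patio, hall, nursery, workshop, office → queue [garage, library, patio, hall, nursery, workshop, office]
Visit garage; enqueue cellar, lobby → queue [library, patio, hall, nursery, workshop, office, cellar, lobby]
Visit library → queue [patio, hall, nursery, workshop, office, cellar, lobby]
Visit patio; enqueue study, annex → queue [hall, nursery, workshop, office, cellar, lobby, study, annex]
Visit hall → queue [nursery, workshop, office, cellar, lobby, study, annex]
Visit nursery; enqueue sauna → queue [workshop, office, cellar, lobby, study, annex, sauna]
Visit workshop → queue [office, cellar, lobby, study, annex, sauna]
Visit office → queue [cellar, lobby, study, annex, sauna]
Visit cellar → queue [lobby, study, annex, sauna]
Visit lobby → queue [study, annex, sauna]
Visit study → queue [annex, sauna]
Visit annex → queue [sauna]
Visit sauna → queue []

Visit order: vault, garage, library, patio, hall, nursery, workshop, office, cellar, lobby, study, annex, sauna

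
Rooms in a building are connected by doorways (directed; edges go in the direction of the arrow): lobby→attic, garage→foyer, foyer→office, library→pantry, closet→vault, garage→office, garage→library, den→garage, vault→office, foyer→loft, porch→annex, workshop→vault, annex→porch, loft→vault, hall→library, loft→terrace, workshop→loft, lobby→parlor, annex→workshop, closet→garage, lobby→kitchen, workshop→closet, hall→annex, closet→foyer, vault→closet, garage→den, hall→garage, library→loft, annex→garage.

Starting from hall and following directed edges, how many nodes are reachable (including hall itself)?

BFS from hall visits: hall, annex, garage, library, porch, workshop, den, foyer, office, loft, pantry, closet, vault, terrace
Reachable nodes: 14 of 18 total.

14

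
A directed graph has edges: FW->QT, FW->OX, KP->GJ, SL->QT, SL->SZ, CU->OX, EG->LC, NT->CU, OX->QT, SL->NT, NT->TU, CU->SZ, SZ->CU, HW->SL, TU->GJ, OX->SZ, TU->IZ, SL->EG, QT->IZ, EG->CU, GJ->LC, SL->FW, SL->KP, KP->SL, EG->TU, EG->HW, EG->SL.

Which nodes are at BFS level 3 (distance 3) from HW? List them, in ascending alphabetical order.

CU, GJ, IZ, LC, OX, TU

Level 0: HW
Level 1: SL
Level 2: EG, FW, KP, NT, QT, SZ
Level 3: CU, GJ, IZ, LC, OX, TU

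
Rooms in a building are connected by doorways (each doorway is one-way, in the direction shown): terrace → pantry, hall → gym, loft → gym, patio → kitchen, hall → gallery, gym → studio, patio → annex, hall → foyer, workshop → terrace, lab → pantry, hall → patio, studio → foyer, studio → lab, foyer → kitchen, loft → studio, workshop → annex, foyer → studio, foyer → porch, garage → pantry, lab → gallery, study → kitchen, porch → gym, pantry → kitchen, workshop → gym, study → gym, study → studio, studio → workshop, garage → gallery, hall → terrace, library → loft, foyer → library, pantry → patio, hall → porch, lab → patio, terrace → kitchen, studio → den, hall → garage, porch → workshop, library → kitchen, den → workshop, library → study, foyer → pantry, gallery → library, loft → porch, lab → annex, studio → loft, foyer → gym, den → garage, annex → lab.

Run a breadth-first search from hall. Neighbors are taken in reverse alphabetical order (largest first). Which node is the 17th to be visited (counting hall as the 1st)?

Visit hall; enqueue terrace, porch, patio, gym, garage, gallery, foyer → queue [terrace, porch, patio, gym, garage, gallery, foyer]
Visit terrace; enqueue pantry, kitchen → queue [porch, patio, gym, garage, gallery, foyer, pantry, kitchen]
Visit porch; enqueue workshop → queue [patio, gym, garage, gallery, foyer, pantry, kitchen, workshop]
Visit patio; enqueue annex → queue [gym, garage, gallery, foyer, pantry, kitchen, workshop, annex]
Visit gym; enqueue studio → queue [garage, gallery, foyer, pantry, kitchen, workshop, annex, studio]
Visit garage → queue [gallery, foyer, pantry, kitchen, workshop, annex, studio]
Visit gallery; enqueue library → queue [foyer, pantry, kitchen, workshop, annex, studio, library]
Visit foyer → queue [pantry, kitchen, workshop, annex, studio, library]
Visit pantry → queue [kitchen, workshop, annex, studio, library]
Visit kitchen → queue [workshop, annex, studio, library]
Visit workshop → queue [annex, studio, library]
Visit annex; enqueue lab → queue [studio, library, lab]
Visit studio; enqueue loft, den → queue [library, lab, loft, den]
Visit library; enqueue study → queue [lab, loft, den, study]
Visit lab → queue [loft, den, study]
Visit loft → queue [den, study]
Visit den → queue [study]
Visit study → queue []

Visit order: hall, terrace, porch, patio, gym, garage, gallery, foyer, pantry, kitchen, workshop, annex, studio, library, lab, loft, den, study

den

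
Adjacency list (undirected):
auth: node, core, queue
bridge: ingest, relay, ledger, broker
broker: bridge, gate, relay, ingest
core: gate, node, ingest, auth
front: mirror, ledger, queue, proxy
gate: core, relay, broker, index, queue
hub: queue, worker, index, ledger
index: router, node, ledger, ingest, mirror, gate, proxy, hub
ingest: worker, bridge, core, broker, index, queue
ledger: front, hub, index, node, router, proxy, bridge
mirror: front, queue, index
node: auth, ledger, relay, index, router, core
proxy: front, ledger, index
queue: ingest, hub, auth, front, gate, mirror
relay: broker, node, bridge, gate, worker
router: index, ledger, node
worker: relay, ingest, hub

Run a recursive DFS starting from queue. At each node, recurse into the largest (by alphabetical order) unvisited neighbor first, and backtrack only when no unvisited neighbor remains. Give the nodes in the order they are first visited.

queue, mirror, index, router, node, relay, worker, ingest, core, gate, broker, bridge, ledger, proxy, front, hub, auth

Visit queue
queue → mirror
mirror → index
index → router
router → node
node → relay
relay → worker
worker → ingest
ingest → core
core → gate
gate → broker
broker → bridge
bridge → ledger
ledger → proxy
proxy → front
ledger → hub
core → auth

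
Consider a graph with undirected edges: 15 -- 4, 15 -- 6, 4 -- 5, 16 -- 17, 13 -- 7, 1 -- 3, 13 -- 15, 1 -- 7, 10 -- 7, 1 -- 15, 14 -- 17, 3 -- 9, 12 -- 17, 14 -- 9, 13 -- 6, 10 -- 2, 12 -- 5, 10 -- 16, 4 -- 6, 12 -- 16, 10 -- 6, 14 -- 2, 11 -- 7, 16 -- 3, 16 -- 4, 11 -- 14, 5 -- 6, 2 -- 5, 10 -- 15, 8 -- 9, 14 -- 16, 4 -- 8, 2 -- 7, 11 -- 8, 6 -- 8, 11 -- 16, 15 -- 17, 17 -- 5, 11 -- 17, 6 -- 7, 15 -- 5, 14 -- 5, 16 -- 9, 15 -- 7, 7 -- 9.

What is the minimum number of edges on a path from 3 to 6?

Level 0: 3
Level 1: 1, 9, 16
Level 2: 4, 7, 8, 10, 11, 12, 14, 15, 17
Level 3: 2, 5, 6, 13
6 first appears at level 3.

3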